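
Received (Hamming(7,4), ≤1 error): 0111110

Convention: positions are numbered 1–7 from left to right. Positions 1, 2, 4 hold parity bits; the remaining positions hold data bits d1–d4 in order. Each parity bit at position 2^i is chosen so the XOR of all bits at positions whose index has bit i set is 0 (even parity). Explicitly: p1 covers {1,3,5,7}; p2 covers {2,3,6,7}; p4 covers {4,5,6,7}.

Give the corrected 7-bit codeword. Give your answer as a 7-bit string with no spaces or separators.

s1 (pos 1,3,5,7): 0⊕1⊕1⊕0 = 0
s2 (pos 2,3,6,7): 1⊕1⊕1⊕0 = 1
s4 (pos 4,5,6,7): 1⊕1⊕1⊕0 = 1
Syndrome s4…s1 = 110 → error at position 6.
Flip position 6: 0111110 → 0111100

0111100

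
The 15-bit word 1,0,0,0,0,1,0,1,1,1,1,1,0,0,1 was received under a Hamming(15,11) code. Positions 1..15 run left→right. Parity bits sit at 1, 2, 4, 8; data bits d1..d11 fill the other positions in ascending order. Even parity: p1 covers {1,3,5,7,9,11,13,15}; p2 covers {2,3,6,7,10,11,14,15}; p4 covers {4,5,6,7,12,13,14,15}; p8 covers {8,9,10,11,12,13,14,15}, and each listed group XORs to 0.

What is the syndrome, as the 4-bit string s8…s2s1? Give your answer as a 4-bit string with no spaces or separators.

s1 (pos 1,3,5,7,9,11,13,15): 1⊕0⊕0⊕0⊕1⊕1⊕0⊕1 = 0
s2 (pos 2,3,6,7,10,11,14,15): 0⊕0⊕1⊕0⊕1⊕1⊕0⊕1 = 0
s4 (pos 4,5,6,7,12,13,14,15): 0⊕0⊕1⊕0⊕1⊕0⊕0⊕1 = 1
s8 (pos 8,9,10,11,12,13,14,15): 1⊕1⊕1⊕1⊕1⊕0⊕0⊕1 = 0
Syndrome s8…s1 = 0100 → error at position 4.

0100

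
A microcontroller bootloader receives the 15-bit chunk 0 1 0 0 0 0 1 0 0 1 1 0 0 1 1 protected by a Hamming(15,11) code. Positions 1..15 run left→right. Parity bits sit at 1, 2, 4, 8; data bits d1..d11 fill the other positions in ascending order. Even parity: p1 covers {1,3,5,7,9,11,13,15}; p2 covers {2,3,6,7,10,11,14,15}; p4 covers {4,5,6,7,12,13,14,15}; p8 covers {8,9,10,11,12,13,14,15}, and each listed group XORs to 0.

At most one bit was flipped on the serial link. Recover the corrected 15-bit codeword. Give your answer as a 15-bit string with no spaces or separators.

010010100110011

s1 (pos 1,3,5,7,9,11,13,15): 0⊕0⊕0⊕1⊕0⊕1⊕0⊕1 = 1
s2 (pos 2,3,6,7,10,11,14,15): 1⊕0⊕0⊕1⊕1⊕1⊕1⊕1 = 0
s4 (pos 4,5,6,7,12,13,14,15): 0⊕0⊕0⊕1⊕0⊕0⊕1⊕1 = 1
s8 (pos 8,9,10,11,12,13,14,15): 0⊕0⊕1⊕1⊕0⊕0⊕1⊕1 = 0
Syndrome s8…s1 = 0101 → error at position 5.
Flip position 5: 010000100110011 → 010010100110011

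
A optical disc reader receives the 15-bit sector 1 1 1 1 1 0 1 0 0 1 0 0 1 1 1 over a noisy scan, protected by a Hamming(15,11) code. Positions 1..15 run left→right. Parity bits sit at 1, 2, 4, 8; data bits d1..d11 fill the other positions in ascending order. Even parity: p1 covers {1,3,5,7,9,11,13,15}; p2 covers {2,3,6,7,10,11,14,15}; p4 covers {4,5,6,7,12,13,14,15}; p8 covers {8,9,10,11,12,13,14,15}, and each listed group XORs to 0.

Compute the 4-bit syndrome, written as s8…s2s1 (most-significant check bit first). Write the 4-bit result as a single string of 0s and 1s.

s1 (pos 1,3,5,7,9,11,13,15): 1⊕1⊕1⊕1⊕0⊕0⊕1⊕1 = 0
s2 (pos 2,3,6,7,10,11,14,15): 1⊕1⊕0⊕1⊕1⊕0⊕1⊕1 = 0
s4 (pos 4,5,6,7,12,13,14,15): 1⊕1⊕0⊕1⊕0⊕1⊕1⊕1 = 0
s8 (pos 8,9,10,11,12,13,14,15): 0⊕0⊕1⊕0⊕0⊕1⊕1⊕1 = 0
Syndrome s8…s1 = 0000 → no error.

0000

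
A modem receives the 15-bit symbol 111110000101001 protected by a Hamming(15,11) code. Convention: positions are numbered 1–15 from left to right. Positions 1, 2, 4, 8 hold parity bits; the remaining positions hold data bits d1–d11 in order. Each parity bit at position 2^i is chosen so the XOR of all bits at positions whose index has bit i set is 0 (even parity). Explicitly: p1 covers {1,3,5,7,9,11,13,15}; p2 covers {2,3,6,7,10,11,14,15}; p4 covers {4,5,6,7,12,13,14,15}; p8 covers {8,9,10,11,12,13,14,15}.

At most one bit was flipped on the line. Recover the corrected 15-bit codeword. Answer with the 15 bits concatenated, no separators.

111110010101001

s1 (pos 1,3,5,7,9,11,13,15): 1⊕1⊕1⊕0⊕0⊕0⊕0⊕1 = 0
s2 (pos 2,3,6,7,10,11,14,15): 1⊕1⊕0⊕0⊕1⊕0⊕0⊕1 = 0
s4 (pos 4,5,6,7,12,13,14,15): 1⊕1⊕0⊕0⊕1⊕0⊕0⊕1 = 0
s8 (pos 8,9,10,11,12,13,14,15): 0⊕0⊕1⊕0⊕1⊕0⊕0⊕1 = 1
Syndrome s8…s1 = 1000 → error at position 8.
Flip position 8: 111110000101001 → 111110010101001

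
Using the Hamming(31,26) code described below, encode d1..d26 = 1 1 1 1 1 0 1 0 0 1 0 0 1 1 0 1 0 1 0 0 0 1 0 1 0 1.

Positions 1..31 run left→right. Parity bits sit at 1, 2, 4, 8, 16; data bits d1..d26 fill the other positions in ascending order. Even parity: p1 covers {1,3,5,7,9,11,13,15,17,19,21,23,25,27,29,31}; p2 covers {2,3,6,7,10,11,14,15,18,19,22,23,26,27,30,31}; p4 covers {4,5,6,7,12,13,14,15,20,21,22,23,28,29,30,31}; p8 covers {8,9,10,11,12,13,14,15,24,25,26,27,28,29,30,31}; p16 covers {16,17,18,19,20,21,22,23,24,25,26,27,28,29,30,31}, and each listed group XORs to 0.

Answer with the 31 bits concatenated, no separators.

Place data at non-parity positions: p1 p2 1 p4 1 1 1 p8 1 0 1 0 0 1 0 p16 0 1 1 0 1 0 1 0 0 0 1 0 1 0 1
p1 (pos 1,3,5,7,9,11,13,15,17,19,21,23,25,27,29,31): XOR of data positions = 1⊕1⊕1⊕1⊕1⊕0⊕0⊕0⊕1⊕1⊕1⊕0⊕1⊕1⊕1 = 1
p2 (pos 2,3,6,7,10,11,14,15,18,19,22,23,26,27,30,31): XOR of data positions = 1⊕1⊕1⊕0⊕1⊕1⊕0⊕1⊕1⊕0⊕1⊕0⊕1⊕0⊕1 = 0
p4 (pos 4,5,6,7,12,13,14,15,20,21,22,23,28,29,30,31): XOR of data positions = 1⊕1⊕1⊕0⊕0⊕1⊕0⊕0⊕1⊕0⊕1⊕0⊕1⊕0⊕1 = 0
p8 (pos 8,9,10,11,12,13,14,15,24,25,26,27,28,29,30,31): XOR of data positions = 1⊕0⊕1⊕0⊕0⊕1⊕0⊕0⊕0⊕0⊕1⊕0⊕1⊕0⊕1 = 0
p16 (pos 16,17,18,19,20,21,22,23,24,25,26,27,28,29,30,31): XOR of data positions = 0⊕1⊕1⊕0⊕1⊕0⊕1⊕0⊕0⊕0⊕1⊕0⊕1⊕0⊕1 = 1
Codeword: 1010111010100101011010100010101

1010111010100101011010100010101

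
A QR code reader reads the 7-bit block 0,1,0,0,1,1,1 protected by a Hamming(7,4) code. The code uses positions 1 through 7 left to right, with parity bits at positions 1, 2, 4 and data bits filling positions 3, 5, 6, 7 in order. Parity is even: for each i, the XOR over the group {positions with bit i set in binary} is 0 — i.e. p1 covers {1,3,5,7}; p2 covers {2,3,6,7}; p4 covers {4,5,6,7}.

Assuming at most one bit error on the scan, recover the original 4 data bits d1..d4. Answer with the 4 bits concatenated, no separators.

0101

s1 (pos 1,3,5,7): 0⊕0⊕1⊕1 = 0
s2 (pos 2,3,6,7): 1⊕0⊕1⊕1 = 1
s4 (pos 4,5,6,7): 0⊕1⊕1⊕1 = 1
Syndrome s4…s1 = 110 → error at position 6.
Flip position 6: 0100111 → 0100101
Read data bits from positions 3,5,6,7: 0101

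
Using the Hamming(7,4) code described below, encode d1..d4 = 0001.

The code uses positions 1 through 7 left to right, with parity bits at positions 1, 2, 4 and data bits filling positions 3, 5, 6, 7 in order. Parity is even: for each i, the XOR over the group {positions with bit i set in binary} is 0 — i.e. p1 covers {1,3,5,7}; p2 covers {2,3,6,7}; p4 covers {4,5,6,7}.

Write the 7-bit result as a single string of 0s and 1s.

Place data at non-parity positions: p1 p2 0 p4 0 0 1
p1 (pos 1,3,5,7): XOR of data positions = 0⊕0⊕1 = 1
p2 (pos 2,3,6,7): XOR of data positions = 0⊕0⊕1 = 1
p4 (pos 4,5,6,7): XOR of data positions = 0⊕0⊕1 = 1
Codeword: 1101001

1101001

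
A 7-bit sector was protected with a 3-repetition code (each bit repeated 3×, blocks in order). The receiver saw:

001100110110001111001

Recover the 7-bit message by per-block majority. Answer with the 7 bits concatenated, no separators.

0011010

Block 1 (001): 1 one → 0
Block 2 (100): 1 one → 0
Block 3 (110): 2 ones → 1
Block 4 (110): 2 ones → 1
Block 5 (001): 1 one → 0
Block 6 (111): 3 ones → 1
Block 7 (001): 1 one → 0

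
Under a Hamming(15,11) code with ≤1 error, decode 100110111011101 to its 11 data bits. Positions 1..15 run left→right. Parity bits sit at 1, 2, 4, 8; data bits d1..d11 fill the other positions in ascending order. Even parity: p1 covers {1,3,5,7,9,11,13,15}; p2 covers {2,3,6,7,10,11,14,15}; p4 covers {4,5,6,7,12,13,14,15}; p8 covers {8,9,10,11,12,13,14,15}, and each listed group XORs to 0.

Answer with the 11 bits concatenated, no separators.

s1 (pos 1,3,5,7,9,11,13,15): 1⊕0⊕1⊕1⊕1⊕1⊕1⊕1 = 1
s2 (pos 2,3,6,7,10,11,14,15): 0⊕0⊕0⊕1⊕0⊕1⊕0⊕1 = 1
s4 (pos 4,5,6,7,12,13,14,15): 1⊕1⊕0⊕1⊕1⊕1⊕0⊕1 = 0
s8 (pos 8,9,10,11,12,13,14,15): 1⊕1⊕0⊕1⊕1⊕1⊕0⊕1 = 0
Syndrome s8…s1 = 0011 → error at position 3.
Flip position 3: 100110111011101 → 101110111011101
Read data bits from positions 3,5,6,7,9,10,11,12,13,14,15: 11011011101

11011011101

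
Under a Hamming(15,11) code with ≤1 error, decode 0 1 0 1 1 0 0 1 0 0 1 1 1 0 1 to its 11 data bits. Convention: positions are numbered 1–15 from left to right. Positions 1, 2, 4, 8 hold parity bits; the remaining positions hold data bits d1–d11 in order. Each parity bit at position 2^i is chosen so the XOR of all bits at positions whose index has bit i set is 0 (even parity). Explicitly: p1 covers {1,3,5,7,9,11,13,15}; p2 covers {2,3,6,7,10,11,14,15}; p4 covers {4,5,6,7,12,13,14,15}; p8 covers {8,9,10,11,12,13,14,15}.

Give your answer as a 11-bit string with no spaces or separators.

01000011111

s1 (pos 1,3,5,7,9,11,13,15): 0⊕0⊕1⊕0⊕0⊕1⊕1⊕1 = 0
s2 (pos 2,3,6,7,10,11,14,15): 1⊕0⊕0⊕0⊕0⊕1⊕0⊕1 = 1
s4 (pos 4,5,6,7,12,13,14,15): 1⊕1⊕0⊕0⊕1⊕1⊕0⊕1 = 1
s8 (pos 8,9,10,11,12,13,14,15): 1⊕0⊕0⊕1⊕1⊕1⊕0⊕1 = 1
Syndrome s8…s1 = 1110 → error at position 14.
Flip position 14: 010110010011101 → 010110010011111
Read data bits from positions 3,5,6,7,9,10,11,12,13,14,15: 01000011111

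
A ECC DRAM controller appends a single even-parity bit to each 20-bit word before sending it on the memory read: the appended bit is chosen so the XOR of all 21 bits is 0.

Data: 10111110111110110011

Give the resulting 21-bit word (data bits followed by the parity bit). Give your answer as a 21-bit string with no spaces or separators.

101111101111101100111

XOR of the 20 data bits: 1⊕0⊕1⊕1⊕1⊕1⊕1⊕0⊕1⊕1⊕1⊕1⊕1⊕0⊕1⊕1⊕0⊕0⊕1⊕1 = 1
Parity bit = 1 (so all 21 bits XOR to 0).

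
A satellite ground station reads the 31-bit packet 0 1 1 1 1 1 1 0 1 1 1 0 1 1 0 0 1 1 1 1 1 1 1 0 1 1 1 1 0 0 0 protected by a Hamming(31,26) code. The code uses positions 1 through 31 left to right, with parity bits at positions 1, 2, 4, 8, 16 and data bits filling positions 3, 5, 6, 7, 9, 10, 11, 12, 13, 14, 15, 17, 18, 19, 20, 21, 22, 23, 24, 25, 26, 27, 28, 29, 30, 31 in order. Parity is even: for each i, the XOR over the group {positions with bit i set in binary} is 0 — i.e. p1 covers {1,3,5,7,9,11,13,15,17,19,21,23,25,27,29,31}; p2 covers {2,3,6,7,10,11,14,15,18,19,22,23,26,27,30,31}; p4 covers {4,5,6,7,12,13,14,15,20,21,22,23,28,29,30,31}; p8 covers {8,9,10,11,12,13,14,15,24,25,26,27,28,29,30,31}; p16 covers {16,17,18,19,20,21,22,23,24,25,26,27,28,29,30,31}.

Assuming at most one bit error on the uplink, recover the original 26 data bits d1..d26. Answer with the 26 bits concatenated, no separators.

s1 (pos 1,3,5,7,9,11,13,15,17,19,21,23,25,27,29,31): 0⊕1⊕1⊕1⊕1⊕1⊕1⊕0⊕1⊕1⊕1⊕1⊕1⊕1⊕0⊕0 = 0
s2 (pos 2,3,6,7,10,11,14,15,18,19,22,23,26,27,30,31): 1⊕1⊕1⊕1⊕1⊕1⊕1⊕0⊕1⊕1⊕1⊕1⊕1⊕1⊕0⊕0 = 1
s4 (pos 4,5,6,7,12,13,14,15,20,21,22,23,28,29,30,31): 1⊕1⊕1⊕1⊕0⊕1⊕1⊕0⊕1⊕1⊕1⊕1⊕1⊕0⊕0⊕0 = 1
s8 (pos 8,9,10,11,12,13,14,15,24,25,26,27,28,29,30,31): 0⊕1⊕1⊕1⊕0⊕1⊕1⊕0⊕0⊕1⊕1⊕1⊕1⊕0⊕0⊕0 = 1
s16 (pos 16,17,18,19,20,21,22,23,24,25,26,27,28,29,30,31): 0⊕1⊕1⊕1⊕1⊕1⊕1⊕1⊕0⊕1⊕1⊕1⊕1⊕0⊕0⊕0 = 1
Syndrome s16…s1 = 11110 → error at position 30.
Flip position 30: 0111111011101100111111101111000 → 0111111011101100111111101111010
Read data bits from positions 3,5,6,7,9,10,11,12,13,14,15,17,18,19,20,21,22,23,24,25,26,27,28,29,30,31: 11111110110111111101111010

11111110110111111101111010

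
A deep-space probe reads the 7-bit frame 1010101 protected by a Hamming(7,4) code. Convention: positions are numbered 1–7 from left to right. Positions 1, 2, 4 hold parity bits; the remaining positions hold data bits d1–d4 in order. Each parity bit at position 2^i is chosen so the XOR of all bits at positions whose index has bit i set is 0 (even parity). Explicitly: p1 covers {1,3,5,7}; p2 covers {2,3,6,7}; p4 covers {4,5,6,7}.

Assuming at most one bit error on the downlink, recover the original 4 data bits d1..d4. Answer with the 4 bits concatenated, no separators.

s1 (pos 1,3,5,7): 1⊕1⊕1⊕1 = 0
s2 (pos 2,3,6,7): 0⊕1⊕0⊕1 = 0
s4 (pos 4,5,6,7): 0⊕1⊕0⊕1 = 0
Syndrome s4…s1 = 000 → no error.
Read data bits from positions 3,5,6,7: 1101

1101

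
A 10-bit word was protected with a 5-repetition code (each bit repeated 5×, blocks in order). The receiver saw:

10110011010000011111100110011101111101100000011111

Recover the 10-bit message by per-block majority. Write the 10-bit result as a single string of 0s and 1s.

1101111101

Block 1 (10110): 3 ones → 1
Block 2 (01101): 3 ones → 1
Block 3 (00000): 0 ones → 0
Block 4 (11111): 5 ones → 1
Block 5 (10011): 3 ones → 1
Block 6 (00111): 3 ones → 1
Block 7 (01111): 4 ones → 1
Block 8 (10110): 3 ones → 1
Block 9 (00000): 0 ones → 0
Block 10 (11111): 5 ones → 1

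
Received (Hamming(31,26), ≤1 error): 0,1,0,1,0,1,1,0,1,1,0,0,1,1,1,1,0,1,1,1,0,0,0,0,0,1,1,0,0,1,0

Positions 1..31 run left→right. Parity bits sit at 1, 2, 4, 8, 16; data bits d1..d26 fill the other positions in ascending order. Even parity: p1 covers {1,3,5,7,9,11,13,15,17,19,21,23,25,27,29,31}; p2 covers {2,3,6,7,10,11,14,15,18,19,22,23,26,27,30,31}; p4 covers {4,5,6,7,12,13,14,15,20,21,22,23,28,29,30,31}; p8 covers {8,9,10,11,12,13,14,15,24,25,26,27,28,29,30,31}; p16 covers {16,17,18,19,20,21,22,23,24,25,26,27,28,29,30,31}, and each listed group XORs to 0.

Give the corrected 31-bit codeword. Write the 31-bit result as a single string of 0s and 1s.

0101011011001111001100000110010

s1 (pos 1,3,5,7,9,11,13,15,17,19,21,23,25,27,29,31): 0⊕0⊕0⊕1⊕1⊕0⊕1⊕1⊕0⊕1⊕0⊕0⊕0⊕1⊕0⊕0 = 0
s2 (pos 2,3,6,7,10,11,14,15,18,19,22,23,26,27,30,31): 1⊕0⊕1⊕1⊕1⊕0⊕1⊕1⊕1⊕1⊕0⊕0⊕1⊕1⊕1⊕0 = 1
s4 (pos 4,5,6,7,12,13,14,15,20,21,22,23,28,29,30,31): 1⊕0⊕1⊕1⊕0⊕1⊕1⊕1⊕1⊕0⊕0⊕0⊕0⊕0⊕1⊕0 = 0
s8 (pos 8,9,10,11,12,13,14,15,24,25,26,27,28,29,30,31): 0⊕1⊕1⊕0⊕0⊕1⊕1⊕1⊕0⊕0⊕1⊕1⊕0⊕0⊕1⊕0 = 0
s16 (pos 16,17,18,19,20,21,22,23,24,25,26,27,28,29,30,31): 1⊕0⊕1⊕1⊕1⊕0⊕0⊕0⊕0⊕0⊕1⊕1⊕0⊕0⊕1⊕0 = 1
Syndrome s16…s1 = 10010 → error at position 18.
Flip position 18: 0101011011001111011100000110010 → 0101011011001111001100000110010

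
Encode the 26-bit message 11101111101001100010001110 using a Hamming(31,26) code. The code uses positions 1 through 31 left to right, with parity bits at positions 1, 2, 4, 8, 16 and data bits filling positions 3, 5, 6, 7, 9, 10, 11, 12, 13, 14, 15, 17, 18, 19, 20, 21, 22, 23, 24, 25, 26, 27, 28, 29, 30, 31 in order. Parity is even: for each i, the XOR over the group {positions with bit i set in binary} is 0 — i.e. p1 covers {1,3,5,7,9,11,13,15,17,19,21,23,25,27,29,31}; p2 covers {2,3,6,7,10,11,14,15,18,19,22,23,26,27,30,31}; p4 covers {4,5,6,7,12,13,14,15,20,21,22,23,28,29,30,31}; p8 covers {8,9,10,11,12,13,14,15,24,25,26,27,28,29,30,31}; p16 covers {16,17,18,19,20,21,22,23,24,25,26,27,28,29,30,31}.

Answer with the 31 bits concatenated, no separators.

0111110011111010001100010001110

Place data at non-parity positions: p1 p2 1 p4 1 1 0 p8 1 1 1 1 1 0 1 p16 0 0 1 1 0 0 0 1 0 0 0 1 1 1 0
p1 (pos 1,3,5,7,9,11,13,15,17,19,21,23,25,27,29,31): XOR of data positions = 1⊕1⊕0⊕1⊕1⊕1⊕1⊕0⊕1⊕0⊕0⊕0⊕0⊕1⊕0 = 0
p2 (pos 2,3,6,7,10,11,14,15,18,19,22,23,26,27,30,31): XOR of data positions = 1⊕1⊕0⊕1⊕1⊕0⊕1⊕0⊕1⊕0⊕0⊕0⊕0⊕1⊕0 = 1
p4 (pos 4,5,6,7,12,13,14,15,20,21,22,23,28,29,30,31): XOR of data positions = 1⊕1⊕0⊕1⊕1⊕0⊕1⊕1⊕0⊕0⊕0⊕1⊕1⊕1⊕0 = 1
p8 (pos 8,9,10,11,12,13,14,15,24,25,26,27,28,29,30,31): XOR of data positions = 1⊕1⊕1⊕1⊕1⊕0⊕1⊕1⊕0⊕0⊕0⊕1⊕1⊕1⊕0 = 0
p16 (pos 16,17,18,19,20,21,22,23,24,25,26,27,28,29,30,31): XOR of data positions = 0⊕0⊕1⊕1⊕0⊕0⊕0⊕1⊕0⊕0⊕0⊕1⊕1⊕1⊕0 = 0
Codeword: 0111110011111010001100010001110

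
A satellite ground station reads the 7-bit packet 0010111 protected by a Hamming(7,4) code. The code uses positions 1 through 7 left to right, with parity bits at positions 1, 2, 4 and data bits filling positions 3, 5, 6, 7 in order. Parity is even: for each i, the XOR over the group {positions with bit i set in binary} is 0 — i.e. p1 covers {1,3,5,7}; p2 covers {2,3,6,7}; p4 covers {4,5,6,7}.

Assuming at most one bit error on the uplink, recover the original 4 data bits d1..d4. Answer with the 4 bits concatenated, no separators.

1110

s1 (pos 1,3,5,7): 0⊕1⊕1⊕1 = 1
s2 (pos 2,3,6,7): 0⊕1⊕1⊕1 = 1
s4 (pos 4,5,6,7): 0⊕1⊕1⊕1 = 1
Syndrome s4…s1 = 111 → error at position 7.
Flip position 7: 0010111 → 0010110
Read data bits from positions 3,5,6,7: 1110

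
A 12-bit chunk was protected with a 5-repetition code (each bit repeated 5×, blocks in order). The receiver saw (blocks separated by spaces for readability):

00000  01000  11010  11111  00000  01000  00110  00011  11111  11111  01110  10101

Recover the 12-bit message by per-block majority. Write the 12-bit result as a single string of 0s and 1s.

001100001111

Block 1 (00000): 0 ones → 0
Block 2 (01000): 1 one → 0
Block 3 (11010): 3 ones → 1
Block 4 (11111): 5 ones → 1
Block 5 (00000): 0 ones → 0
Block 6 (01000): 1 one → 0
Block 7 (00110): 2 ones → 0
Block 8 (00011): 2 ones → 0
Block 9 (11111): 5 ones → 1
Block 10 (11111): 5 ones → 1
Block 11 (01110): 3 ones → 1
Block 12 (10101): 3 ones → 1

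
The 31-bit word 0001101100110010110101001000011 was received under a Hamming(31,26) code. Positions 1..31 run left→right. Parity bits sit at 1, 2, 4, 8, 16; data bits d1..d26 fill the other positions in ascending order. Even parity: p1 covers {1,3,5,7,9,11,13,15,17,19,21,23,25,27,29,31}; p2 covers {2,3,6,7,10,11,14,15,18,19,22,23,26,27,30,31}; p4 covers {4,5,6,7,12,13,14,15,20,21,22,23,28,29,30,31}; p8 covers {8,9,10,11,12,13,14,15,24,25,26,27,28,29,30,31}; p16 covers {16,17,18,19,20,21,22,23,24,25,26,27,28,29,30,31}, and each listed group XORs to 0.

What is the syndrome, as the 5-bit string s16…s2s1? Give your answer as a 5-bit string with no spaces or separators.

s1 (pos 1,3,5,7,9,11,13,15,17,19,21,23,25,27,29,31): 0⊕0⊕1⊕1⊕0⊕1⊕0⊕1⊕1⊕0⊕0⊕0⊕1⊕0⊕0⊕1 = 1
s2 (pos 2,3,6,7,10,11,14,15,18,19,22,23,26,27,30,31): 0⊕0⊕0⊕1⊕0⊕1⊕0⊕1⊕1⊕0⊕1⊕0⊕0⊕0⊕1⊕1 = 1
s4 (pos 4,5,6,7,12,13,14,15,20,21,22,23,28,29,30,31): 1⊕1⊕0⊕1⊕1⊕0⊕0⊕1⊕1⊕0⊕1⊕0⊕0⊕0⊕1⊕1 = 1
s8 (pos 8,9,10,11,12,13,14,15,24,25,26,27,28,29,30,31): 1⊕0⊕0⊕1⊕1⊕0⊕0⊕1⊕0⊕1⊕0⊕0⊕0⊕0⊕1⊕1 = 1
s16 (pos 16,17,18,19,20,21,22,23,24,25,26,27,28,29,30,31): 0⊕1⊕1⊕0⊕1⊕0⊕1⊕0⊕0⊕1⊕0⊕0⊕0⊕0⊕1⊕1 = 1
Syndrome s16…s1 = 11111 → error at position 31.

11111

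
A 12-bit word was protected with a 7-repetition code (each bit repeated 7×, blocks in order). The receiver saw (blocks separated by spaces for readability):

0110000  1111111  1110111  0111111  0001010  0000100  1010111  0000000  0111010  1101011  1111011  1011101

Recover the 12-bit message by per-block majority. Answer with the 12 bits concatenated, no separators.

Block 1 (0110000): 2 ones → 0
Block 2 (1111111): 7 ones → 1
Block 3 (1110111): 6 ones → 1
Block 4 (0111111): 6 ones → 1
Block 5 (0001010): 2 ones → 0
Block 6 (0000100): 1 one → 0
Block 7 (1010111): 5 ones → 1
Block 8 (0000000): 0 ones → 0
Block 9 (0111010): 4 ones → 1
Block 10 (1101011): 5 ones → 1
Block 11 (1111011): 6 ones → 1
Block 12 (1011101): 5 ones → 1

011100101111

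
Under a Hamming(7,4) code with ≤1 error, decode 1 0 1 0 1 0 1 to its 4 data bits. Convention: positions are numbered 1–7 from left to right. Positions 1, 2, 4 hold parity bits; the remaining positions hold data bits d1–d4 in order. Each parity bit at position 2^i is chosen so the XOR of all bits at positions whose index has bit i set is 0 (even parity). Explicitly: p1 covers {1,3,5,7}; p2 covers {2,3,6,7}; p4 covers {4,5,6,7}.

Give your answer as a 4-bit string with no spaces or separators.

1101

s1 (pos 1,3,5,7): 1⊕1⊕1⊕1 = 0
s2 (pos 2,3,6,7): 0⊕1⊕0⊕1 = 0
s4 (pos 4,5,6,7): 0⊕1⊕0⊕1 = 0
Syndrome s4…s1 = 000 → no error.
Read data bits from positions 3,5,6,7: 1101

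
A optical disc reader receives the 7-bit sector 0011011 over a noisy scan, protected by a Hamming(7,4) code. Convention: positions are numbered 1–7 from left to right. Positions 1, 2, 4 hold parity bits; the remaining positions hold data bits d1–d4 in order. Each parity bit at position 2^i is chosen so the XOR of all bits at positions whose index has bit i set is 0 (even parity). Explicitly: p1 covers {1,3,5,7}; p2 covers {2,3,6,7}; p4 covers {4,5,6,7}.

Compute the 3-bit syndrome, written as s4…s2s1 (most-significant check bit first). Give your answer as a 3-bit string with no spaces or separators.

s1 (pos 1,3,5,7): 0⊕1⊕0⊕1 = 0
s2 (pos 2,3,6,7): 0⊕1⊕1⊕1 = 1
s4 (pos 4,5,6,7): 1⊕0⊕1⊕1 = 1
Syndrome s4…s1 = 110 → error at position 6.

110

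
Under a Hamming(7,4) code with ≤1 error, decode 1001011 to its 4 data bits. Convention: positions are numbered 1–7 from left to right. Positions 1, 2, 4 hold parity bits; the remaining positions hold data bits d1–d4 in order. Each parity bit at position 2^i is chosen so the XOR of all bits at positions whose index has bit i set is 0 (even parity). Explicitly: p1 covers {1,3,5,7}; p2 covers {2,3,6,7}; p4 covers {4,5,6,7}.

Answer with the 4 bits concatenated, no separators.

0011

s1 (pos 1,3,5,7): 1⊕0⊕0⊕1 = 0
s2 (pos 2,3,6,7): 0⊕0⊕1⊕1 = 0
s4 (pos 4,5,6,7): 1⊕0⊕1⊕1 = 1
Syndrome s4…s1 = 100 → error at position 4.
Flip position 4: 1001011 → 1000011
Read data bits from positions 3,5,6,7: 0011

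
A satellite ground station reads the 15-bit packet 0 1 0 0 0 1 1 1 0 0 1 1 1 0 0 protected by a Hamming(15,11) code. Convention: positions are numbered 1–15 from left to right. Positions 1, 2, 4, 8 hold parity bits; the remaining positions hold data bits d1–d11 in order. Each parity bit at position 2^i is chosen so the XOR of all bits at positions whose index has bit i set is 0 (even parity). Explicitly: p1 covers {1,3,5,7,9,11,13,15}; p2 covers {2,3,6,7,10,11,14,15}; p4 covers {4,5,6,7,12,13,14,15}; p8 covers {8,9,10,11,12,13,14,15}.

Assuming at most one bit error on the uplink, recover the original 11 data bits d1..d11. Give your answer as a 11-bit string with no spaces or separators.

00110011100

s1 (pos 1,3,5,7,9,11,13,15): 0⊕0⊕0⊕1⊕0⊕1⊕1⊕0 = 1
s2 (pos 2,3,6,7,10,11,14,15): 1⊕0⊕1⊕1⊕0⊕1⊕0⊕0 = 0
s4 (pos 4,5,6,7,12,13,14,15): 0⊕0⊕1⊕1⊕1⊕1⊕0⊕0 = 0
s8 (pos 8,9,10,11,12,13,14,15): 1⊕0⊕0⊕1⊕1⊕1⊕0⊕0 = 0
Syndrome s8…s1 = 0001 → error at position 1.
Flip position 1: 010001110011100 → 110001110011100
Read data bits from positions 3,5,6,7,9,10,11,12,13,14,15: 00110011100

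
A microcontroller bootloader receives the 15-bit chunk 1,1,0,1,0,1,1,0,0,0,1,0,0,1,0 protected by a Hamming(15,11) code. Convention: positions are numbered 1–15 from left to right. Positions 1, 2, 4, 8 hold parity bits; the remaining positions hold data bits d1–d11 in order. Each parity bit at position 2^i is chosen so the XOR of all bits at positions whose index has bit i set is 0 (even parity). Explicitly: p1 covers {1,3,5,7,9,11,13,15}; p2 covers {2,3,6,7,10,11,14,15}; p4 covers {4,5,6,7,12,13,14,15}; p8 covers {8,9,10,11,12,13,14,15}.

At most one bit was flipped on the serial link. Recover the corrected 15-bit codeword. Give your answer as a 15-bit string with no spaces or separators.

s1 (pos 1,3,5,7,9,11,13,15): 1⊕0⊕0⊕1⊕0⊕1⊕0⊕0 = 1
s2 (pos 2,3,6,7,10,11,14,15): 1⊕0⊕1⊕1⊕0⊕1⊕1⊕0 = 1
s4 (pos 4,5,6,7,12,13,14,15): 1⊕0⊕1⊕1⊕0⊕0⊕1⊕0 = 0
s8 (pos 8,9,10,11,12,13,14,15): 0⊕0⊕0⊕1⊕0⊕0⊕1⊕0 = 0
Syndrome s8…s1 = 0011 → error at position 3.
Flip position 3: 110101100010010 → 111101100010010

111101100010010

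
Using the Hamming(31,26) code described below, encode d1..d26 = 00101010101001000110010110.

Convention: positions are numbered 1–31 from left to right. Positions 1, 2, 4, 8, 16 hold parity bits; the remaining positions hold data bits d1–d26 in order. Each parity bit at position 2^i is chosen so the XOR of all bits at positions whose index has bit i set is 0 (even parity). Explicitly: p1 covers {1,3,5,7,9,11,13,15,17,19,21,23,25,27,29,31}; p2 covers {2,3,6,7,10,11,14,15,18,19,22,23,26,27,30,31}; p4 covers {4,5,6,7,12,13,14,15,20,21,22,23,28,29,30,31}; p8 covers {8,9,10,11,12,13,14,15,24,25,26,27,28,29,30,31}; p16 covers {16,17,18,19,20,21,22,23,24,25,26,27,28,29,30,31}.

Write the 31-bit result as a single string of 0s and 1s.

0100010010101010001000110010110

Place data at non-parity positions: p1 p2 0 p4 0 1 0 p8 1 0 1 0 1 0 1 p16 0 0 1 0 0 0 1 1 0 0 1 0 1 1 0
p1 (pos 1,3,5,7,9,11,13,15,17,19,21,23,25,27,29,31): XOR of data positions = 0⊕0⊕0⊕1⊕1⊕1⊕1⊕0⊕1⊕0⊕1⊕0⊕1⊕1⊕0 = 0
p2 (pos 2,3,6,7,10,11,14,15,18,19,22,23,26,27,30,31): XOR of data positions = 0⊕1⊕0⊕0⊕1⊕0⊕1⊕0⊕1⊕0⊕1⊕0⊕1⊕1⊕0 = 1
p4 (pos 4,5,6,7,12,13,14,15,20,21,22,23,28,29,30,31): XOR of data positions = 0⊕1⊕0⊕0⊕1⊕0⊕1⊕0⊕0⊕0⊕1⊕0⊕1⊕1⊕0 = 0
p8 (pos 8,9,10,11,12,13,14,15,24,25,26,27,28,29,30,31): XOR of data positions = 1⊕0⊕1⊕0⊕1⊕0⊕1⊕1⊕0⊕0⊕1⊕0⊕1⊕1⊕0 = 0
p16 (pos 16,17,18,19,20,21,22,23,24,25,26,27,28,29,30,31): XOR of data positions = 0⊕0⊕1⊕0⊕0⊕0⊕1⊕1⊕0⊕0⊕1⊕0⊕1⊕1⊕0 = 0
Codeword: 0100010010101010001000110010110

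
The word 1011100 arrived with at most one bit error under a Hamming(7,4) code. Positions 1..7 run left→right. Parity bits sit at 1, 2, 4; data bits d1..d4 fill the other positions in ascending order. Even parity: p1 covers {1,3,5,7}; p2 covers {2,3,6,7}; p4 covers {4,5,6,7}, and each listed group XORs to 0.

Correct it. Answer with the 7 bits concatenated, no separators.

1001100

s1 (pos 1,3,5,7): 1⊕1⊕1⊕0 = 1
s2 (pos 2,3,6,7): 0⊕1⊕0⊕0 = 1
s4 (pos 4,5,6,7): 1⊕1⊕0⊕0 = 0
Syndrome s4…s1 = 011 → error at position 3.
Flip position 3: 1011100 → 1001100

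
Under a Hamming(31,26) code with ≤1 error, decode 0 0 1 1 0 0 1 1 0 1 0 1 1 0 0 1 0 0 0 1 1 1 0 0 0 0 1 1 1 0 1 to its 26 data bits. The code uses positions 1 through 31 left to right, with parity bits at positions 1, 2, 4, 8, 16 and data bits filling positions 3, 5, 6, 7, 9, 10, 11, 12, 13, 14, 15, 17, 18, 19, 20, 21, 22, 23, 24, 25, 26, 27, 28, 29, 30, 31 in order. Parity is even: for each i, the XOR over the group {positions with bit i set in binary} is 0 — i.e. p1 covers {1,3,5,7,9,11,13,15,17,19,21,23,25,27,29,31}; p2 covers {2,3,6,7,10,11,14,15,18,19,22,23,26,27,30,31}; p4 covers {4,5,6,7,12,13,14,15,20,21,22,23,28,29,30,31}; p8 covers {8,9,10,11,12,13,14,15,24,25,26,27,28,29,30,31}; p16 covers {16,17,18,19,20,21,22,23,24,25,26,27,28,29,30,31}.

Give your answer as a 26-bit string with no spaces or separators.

10010101100000111000011101

s1 (pos 1,3,5,7,9,11,13,15,17,19,21,23,25,27,29,31): 0⊕1⊕0⊕1⊕0⊕0⊕1⊕0⊕0⊕0⊕1⊕0⊕0⊕1⊕1⊕1 = 1
s2 (pos 2,3,6,7,10,11,14,15,18,19,22,23,26,27,30,31): 0⊕1⊕0⊕1⊕1⊕0⊕0⊕0⊕0⊕0⊕1⊕0⊕0⊕1⊕0⊕1 = 0
s4 (pos 4,5,6,7,12,13,14,15,20,21,22,23,28,29,30,31): 1⊕0⊕0⊕1⊕1⊕1⊕0⊕0⊕1⊕1⊕1⊕0⊕1⊕1⊕0⊕1 = 0
s8 (pos 8,9,10,11,12,13,14,15,24,25,26,27,28,29,30,31): 1⊕0⊕1⊕0⊕1⊕1⊕0⊕0⊕0⊕0⊕0⊕1⊕1⊕1⊕0⊕1 = 0
s16 (pos 16,17,18,19,20,21,22,23,24,25,26,27,28,29,30,31): 1⊕0⊕0⊕0⊕1⊕1⊕1⊕0⊕0⊕0⊕0⊕1⊕1⊕1⊕0⊕1 = 0
Syndrome s16…s1 = 00001 → error at position 1.
Flip position 1: 0011001101011001000111000011101 → 1011001101011001000111000011101
Read data bits from positions 3,5,6,7,9,10,11,12,13,14,15,17,18,19,20,21,22,23,24,25,26,27,28,29,30,31: 10010101100000111000011101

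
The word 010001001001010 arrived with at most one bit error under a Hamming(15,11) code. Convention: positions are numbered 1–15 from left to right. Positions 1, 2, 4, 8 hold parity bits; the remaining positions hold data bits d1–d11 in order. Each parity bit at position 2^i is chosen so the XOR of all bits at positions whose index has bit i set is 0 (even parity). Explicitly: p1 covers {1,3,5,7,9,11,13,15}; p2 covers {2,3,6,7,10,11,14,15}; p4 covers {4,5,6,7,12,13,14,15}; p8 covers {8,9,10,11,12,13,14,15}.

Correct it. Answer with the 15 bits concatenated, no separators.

010001001001011

s1 (pos 1,3,5,7,9,11,13,15): 0⊕0⊕0⊕0⊕1⊕0⊕0⊕0 = 1
s2 (pos 2,3,6,7,10,11,14,15): 1⊕0⊕1⊕0⊕0⊕0⊕1⊕0 = 1
s4 (pos 4,5,6,7,12,13,14,15): 0⊕0⊕1⊕0⊕1⊕0⊕1⊕0 = 1
s8 (pos 8,9,10,11,12,13,14,15): 0⊕1⊕0⊕0⊕1⊕0⊕1⊕0 = 1
Syndrome s8…s1 = 1111 → error at position 15.
Flip position 15: 010001001001010 → 010001001001011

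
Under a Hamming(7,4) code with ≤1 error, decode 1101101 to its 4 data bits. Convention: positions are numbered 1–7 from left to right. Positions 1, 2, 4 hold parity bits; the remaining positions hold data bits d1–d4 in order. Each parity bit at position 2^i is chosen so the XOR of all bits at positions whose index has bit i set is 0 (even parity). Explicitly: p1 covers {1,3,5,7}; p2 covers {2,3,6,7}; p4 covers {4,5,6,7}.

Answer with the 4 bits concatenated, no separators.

s1 (pos 1,3,5,7): 1⊕0⊕1⊕1 = 1
s2 (pos 2,3,6,7): 1⊕0⊕0⊕1 = 0
s4 (pos 4,5,6,7): 1⊕1⊕0⊕1 = 1
Syndrome s4…s1 = 101 → error at position 5.
Flip position 5: 1101101 → 1101001
Read data bits from positions 3,5,6,7: 0001

0001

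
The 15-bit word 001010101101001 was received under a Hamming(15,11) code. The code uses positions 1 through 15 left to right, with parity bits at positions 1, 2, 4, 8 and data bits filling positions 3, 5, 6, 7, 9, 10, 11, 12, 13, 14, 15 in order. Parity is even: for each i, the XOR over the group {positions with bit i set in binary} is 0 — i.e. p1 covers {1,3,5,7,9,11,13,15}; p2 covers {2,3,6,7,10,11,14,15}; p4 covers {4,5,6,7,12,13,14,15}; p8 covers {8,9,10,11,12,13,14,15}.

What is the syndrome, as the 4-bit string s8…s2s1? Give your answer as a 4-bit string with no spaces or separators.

0001

s1 (pos 1,3,5,7,9,11,13,15): 0⊕1⊕1⊕1⊕1⊕0⊕0⊕1 = 1
s2 (pos 2,3,6,7,10,11,14,15): 0⊕1⊕0⊕1⊕1⊕0⊕0⊕1 = 0
s4 (pos 4,5,6,7,12,13,14,15): 0⊕1⊕0⊕1⊕1⊕0⊕0⊕1 = 0
s8 (pos 8,9,10,11,12,13,14,15): 0⊕1⊕1⊕0⊕1⊕0⊕0⊕1 = 0
Syndrome s8…s1 = 0001 → error at position 1.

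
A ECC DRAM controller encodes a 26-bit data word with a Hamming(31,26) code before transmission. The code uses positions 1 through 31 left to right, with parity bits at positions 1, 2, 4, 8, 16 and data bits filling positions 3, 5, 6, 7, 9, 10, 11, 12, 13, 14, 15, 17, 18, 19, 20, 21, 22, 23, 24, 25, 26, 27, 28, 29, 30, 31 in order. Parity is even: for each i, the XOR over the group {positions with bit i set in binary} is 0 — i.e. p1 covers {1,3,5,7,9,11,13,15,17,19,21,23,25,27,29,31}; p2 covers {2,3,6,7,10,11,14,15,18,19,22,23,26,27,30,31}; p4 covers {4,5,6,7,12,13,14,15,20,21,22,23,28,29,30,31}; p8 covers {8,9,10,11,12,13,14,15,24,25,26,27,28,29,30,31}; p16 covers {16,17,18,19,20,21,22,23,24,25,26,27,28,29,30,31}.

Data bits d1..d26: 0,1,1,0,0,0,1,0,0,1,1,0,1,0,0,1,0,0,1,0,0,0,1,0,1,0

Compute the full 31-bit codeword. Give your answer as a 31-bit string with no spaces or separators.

Place data at non-parity positions: p1 p2 0 p4 1 1 0 p8 0 0 1 0 0 1 1 p16 0 1 0 0 1 0 0 1 0 0 0 1 0 1 0
p1 (pos 1,3,5,7,9,11,13,15,17,19,21,23,25,27,29,31): XOR of data positions = 0⊕1⊕0⊕0⊕1⊕0⊕1⊕0⊕0⊕1⊕0⊕0⊕0⊕0⊕0 = 0
p2 (pos 2,3,6,7,10,11,14,15,18,19,22,23,26,27,30,31): XOR of data positions = 0⊕1⊕0⊕0⊕1⊕1⊕1⊕1⊕0⊕0⊕0⊕0⊕0⊕1⊕0 = 0
p4 (pos 4,5,6,7,12,13,14,15,20,21,22,23,28,29,30,31): XOR of data positions = 1⊕1⊕0⊕0⊕0⊕1⊕1⊕0⊕1⊕0⊕0⊕1⊕0⊕1⊕0 = 1
p8 (pos 8,9,10,11,12,13,14,15,24,25,26,27,28,29,30,31): XOR of data positions = 0⊕0⊕1⊕0⊕0⊕1⊕1⊕1⊕0⊕0⊕0⊕1⊕0⊕1⊕0 = 0
p16 (pos 16,17,18,19,20,21,22,23,24,25,26,27,28,29,30,31): XOR of data positions = 0⊕1⊕0⊕0⊕1⊕0⊕0⊕1⊕0⊕0⊕0⊕1⊕0⊕1⊕0 = 1
Codeword: 0001110000100111010010010001010

0001110000100111010010010001010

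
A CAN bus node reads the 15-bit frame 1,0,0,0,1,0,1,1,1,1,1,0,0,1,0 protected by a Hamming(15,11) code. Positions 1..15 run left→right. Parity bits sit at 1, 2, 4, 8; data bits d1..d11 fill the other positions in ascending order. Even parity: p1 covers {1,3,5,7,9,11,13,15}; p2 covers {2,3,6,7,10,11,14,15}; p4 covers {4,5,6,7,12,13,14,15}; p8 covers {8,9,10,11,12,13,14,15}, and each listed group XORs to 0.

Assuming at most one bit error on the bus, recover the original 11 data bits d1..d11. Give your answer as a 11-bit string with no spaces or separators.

01011110110

s1 (pos 1,3,5,7,9,11,13,15): 1⊕0⊕1⊕1⊕1⊕1⊕0⊕0 = 1
s2 (pos 2,3,6,7,10,11,14,15): 0⊕0⊕0⊕1⊕1⊕1⊕1⊕0 = 0
s4 (pos 4,5,6,7,12,13,14,15): 0⊕1⊕0⊕1⊕0⊕0⊕1⊕0 = 1
s8 (pos 8,9,10,11,12,13,14,15): 1⊕1⊕1⊕1⊕0⊕0⊕1⊕0 = 1
Syndrome s8…s1 = 1101 → error at position 13.
Flip position 13: 100010111110010 → 100010111110110
Read data bits from positions 3,5,6,7,9,10,11,12,13,14,15: 01011110110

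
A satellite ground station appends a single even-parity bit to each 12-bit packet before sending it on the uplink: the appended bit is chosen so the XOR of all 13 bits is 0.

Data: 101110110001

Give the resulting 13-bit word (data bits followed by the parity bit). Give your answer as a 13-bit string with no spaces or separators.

XOR of the 12 data bits: 1⊕0⊕1⊕1⊕1⊕0⊕1⊕1⊕0⊕0⊕0⊕1 = 1
Parity bit = 1 (so all 13 bits XOR to 0).

1011101100011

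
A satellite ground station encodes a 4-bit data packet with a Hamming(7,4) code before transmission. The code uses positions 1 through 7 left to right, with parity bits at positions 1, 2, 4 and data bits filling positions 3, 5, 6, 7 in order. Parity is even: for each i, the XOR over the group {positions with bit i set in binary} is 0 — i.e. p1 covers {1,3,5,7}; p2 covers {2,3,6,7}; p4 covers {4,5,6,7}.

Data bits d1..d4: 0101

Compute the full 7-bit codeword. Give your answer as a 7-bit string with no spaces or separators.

Place data at non-parity positions: p1 p2 0 p4 1 0 1
p1 (pos 1,3,5,7): XOR of data positions = 0⊕1⊕1 = 0
p2 (pos 2,3,6,7): XOR of data positions = 0⊕0⊕1 = 1
p4 (pos 4,5,6,7): XOR of data positions = 1⊕0⊕1 = 0
Codeword: 0100101

0100101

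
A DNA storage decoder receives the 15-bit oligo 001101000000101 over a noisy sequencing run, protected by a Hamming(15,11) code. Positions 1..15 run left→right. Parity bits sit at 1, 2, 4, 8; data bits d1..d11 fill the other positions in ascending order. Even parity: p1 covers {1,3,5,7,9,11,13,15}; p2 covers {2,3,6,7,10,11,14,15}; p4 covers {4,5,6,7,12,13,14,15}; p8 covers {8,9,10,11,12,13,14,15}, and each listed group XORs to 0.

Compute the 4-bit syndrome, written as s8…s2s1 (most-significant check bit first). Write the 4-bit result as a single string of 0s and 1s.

s1 (pos 1,3,5,7,9,11,13,15): 0⊕1⊕0⊕0⊕0⊕0⊕1⊕1 = 1
s2 (pos 2,3,6,7,10,11,14,15): 0⊕1⊕1⊕0⊕0⊕0⊕0⊕1 = 1
s4 (pos 4,5,6,7,12,13,14,15): 1⊕0⊕1⊕0⊕0⊕1⊕0⊕1 = 0
s8 (pos 8,9,10,11,12,13,14,15): 0⊕0⊕0⊕0⊕0⊕1⊕0⊕1 = 0
Syndrome s8…s1 = 0011 → error at position 3.

0011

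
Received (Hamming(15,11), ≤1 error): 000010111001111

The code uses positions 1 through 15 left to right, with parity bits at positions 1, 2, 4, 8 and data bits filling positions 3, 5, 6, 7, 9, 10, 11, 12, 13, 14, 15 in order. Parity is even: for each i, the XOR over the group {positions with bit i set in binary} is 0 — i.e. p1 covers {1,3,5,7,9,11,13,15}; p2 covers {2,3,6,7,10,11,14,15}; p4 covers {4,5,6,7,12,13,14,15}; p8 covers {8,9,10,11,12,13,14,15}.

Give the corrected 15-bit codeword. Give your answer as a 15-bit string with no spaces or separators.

s1 (pos 1,3,5,7,9,11,13,15): 0⊕0⊕1⊕1⊕1⊕0⊕1⊕1 = 1
s2 (pos 2,3,6,7,10,11,14,15): 0⊕0⊕0⊕1⊕0⊕0⊕1⊕1 = 1
s4 (pos 4,5,6,7,12,13,14,15): 0⊕1⊕0⊕1⊕1⊕1⊕1⊕1 = 0
s8 (pos 8,9,10,11,12,13,14,15): 1⊕1⊕0⊕0⊕1⊕1⊕1⊕1 = 0
Syndrome s8…s1 = 0011 → error at position 3.
Flip position 3: 000010111001111 → 001010111001111

001010111001111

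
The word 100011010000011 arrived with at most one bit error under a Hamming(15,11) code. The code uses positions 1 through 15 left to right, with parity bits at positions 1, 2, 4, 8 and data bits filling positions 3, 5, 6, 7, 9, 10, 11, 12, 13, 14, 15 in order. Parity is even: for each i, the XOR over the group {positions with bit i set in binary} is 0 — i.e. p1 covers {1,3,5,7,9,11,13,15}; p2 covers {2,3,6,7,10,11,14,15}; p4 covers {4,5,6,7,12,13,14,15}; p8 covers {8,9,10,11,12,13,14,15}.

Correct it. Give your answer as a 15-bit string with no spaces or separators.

s1 (pos 1,3,5,7,9,11,13,15): 1⊕0⊕1⊕0⊕0⊕0⊕0⊕1 = 1
s2 (pos 2,3,6,7,10,11,14,15): 0⊕0⊕1⊕0⊕0⊕0⊕1⊕1 = 1
s4 (pos 4,5,6,7,12,13,14,15): 0⊕1⊕1⊕0⊕0⊕0⊕1⊕1 = 0
s8 (pos 8,9,10,11,12,13,14,15): 1⊕0⊕0⊕0⊕0⊕0⊕1⊕1 = 1
Syndrome s8…s1 = 1011 → error at position 11.
Flip position 11: 100011010000011 → 100011010010011

100011010010011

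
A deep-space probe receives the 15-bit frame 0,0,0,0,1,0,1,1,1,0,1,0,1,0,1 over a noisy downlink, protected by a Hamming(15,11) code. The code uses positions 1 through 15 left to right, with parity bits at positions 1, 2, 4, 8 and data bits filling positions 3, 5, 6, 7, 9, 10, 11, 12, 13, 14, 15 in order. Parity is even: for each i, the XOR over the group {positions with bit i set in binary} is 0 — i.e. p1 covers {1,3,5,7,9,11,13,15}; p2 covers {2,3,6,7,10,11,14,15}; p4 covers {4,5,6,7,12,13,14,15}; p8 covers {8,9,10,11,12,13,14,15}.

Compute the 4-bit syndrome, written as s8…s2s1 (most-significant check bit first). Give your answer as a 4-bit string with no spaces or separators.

s1 (pos 1,3,5,7,9,11,13,15): 0⊕0⊕1⊕1⊕1⊕1⊕1⊕1 = 0
s2 (pos 2,3,6,7,10,11,14,15): 0⊕0⊕0⊕1⊕0⊕1⊕0⊕1 = 1
s4 (pos 4,5,6,7,12,13,14,15): 0⊕1⊕0⊕1⊕0⊕1⊕0⊕1 = 0
s8 (pos 8,9,10,11,12,13,14,15): 1⊕1⊕0⊕1⊕0⊕1⊕0⊕1 = 1
Syndrome s8…s1 = 1010 → error at position 10.

1010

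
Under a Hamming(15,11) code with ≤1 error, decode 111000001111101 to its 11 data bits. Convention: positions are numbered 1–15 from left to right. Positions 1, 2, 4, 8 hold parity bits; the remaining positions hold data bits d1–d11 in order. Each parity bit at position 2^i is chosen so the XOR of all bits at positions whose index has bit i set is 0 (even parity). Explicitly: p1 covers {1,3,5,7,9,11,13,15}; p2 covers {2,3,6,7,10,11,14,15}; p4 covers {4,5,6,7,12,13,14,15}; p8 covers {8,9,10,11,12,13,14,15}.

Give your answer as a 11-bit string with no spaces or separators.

s1 (pos 1,3,5,7,9,11,13,15): 1⊕1⊕0⊕0⊕1⊕1⊕1⊕1 = 0
s2 (pos 2,3,6,7,10,11,14,15): 1⊕1⊕0⊕0⊕1⊕1⊕0⊕1 = 1
s4 (pos 4,5,6,7,12,13,14,15): 0⊕0⊕0⊕0⊕1⊕1⊕0⊕1 = 1
s8 (pos 8,9,10,11,12,13,14,15): 0⊕1⊕1⊕1⊕1⊕1⊕0⊕1 = 0
Syndrome s8…s1 = 0110 → error at position 6.
Flip position 6: 111000001111101 → 111001001111101
Read data bits from positions 3,5,6,7,9,10,11,12,13,14,15: 10101111101

10101111101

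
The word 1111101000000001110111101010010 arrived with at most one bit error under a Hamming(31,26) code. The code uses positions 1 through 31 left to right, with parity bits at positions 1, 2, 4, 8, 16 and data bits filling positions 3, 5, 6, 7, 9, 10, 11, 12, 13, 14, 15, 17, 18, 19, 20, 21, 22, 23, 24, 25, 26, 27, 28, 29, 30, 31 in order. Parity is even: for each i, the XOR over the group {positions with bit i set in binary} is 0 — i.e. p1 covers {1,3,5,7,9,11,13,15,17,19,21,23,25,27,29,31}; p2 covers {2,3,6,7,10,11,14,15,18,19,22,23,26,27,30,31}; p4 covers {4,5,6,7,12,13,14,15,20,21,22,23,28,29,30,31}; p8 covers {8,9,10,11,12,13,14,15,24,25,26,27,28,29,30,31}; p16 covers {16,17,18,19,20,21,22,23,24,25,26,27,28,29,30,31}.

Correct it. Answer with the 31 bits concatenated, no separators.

1111101010000001110111101010010

s1 (pos 1,3,5,7,9,11,13,15,17,19,21,23,25,27,29,31): 1⊕1⊕1⊕1⊕0⊕0⊕0⊕0⊕1⊕0⊕1⊕1⊕1⊕1⊕0⊕0 = 1
s2 (pos 2,3,6,7,10,11,14,15,18,19,22,23,26,27,30,31): 1⊕1⊕0⊕1⊕0⊕0⊕0⊕0⊕1⊕0⊕1⊕1⊕0⊕1⊕1⊕0 = 0
s4 (pos 4,5,6,7,12,13,14,15,20,21,22,23,28,29,30,31): 1⊕1⊕0⊕1⊕0⊕0⊕0⊕0⊕1⊕1⊕1⊕1⊕0⊕0⊕1⊕0 = 0
s8 (pos 8,9,10,11,12,13,14,15,24,25,26,27,28,29,30,31): 0⊕0⊕0⊕0⊕0⊕0⊕0⊕0⊕0⊕1⊕0⊕1⊕0⊕0⊕1⊕0 = 1
s16 (pos 16,17,18,19,20,21,22,23,24,25,26,27,28,29,30,31): 1⊕1⊕1⊕0⊕1⊕1⊕1⊕1⊕0⊕1⊕0⊕1⊕0⊕0⊕1⊕0 = 0
Syndrome s16…s1 = 01001 → error at position 9.
Flip position 9: 1111101000000001110111101010010 → 1111101010000001110111101010010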